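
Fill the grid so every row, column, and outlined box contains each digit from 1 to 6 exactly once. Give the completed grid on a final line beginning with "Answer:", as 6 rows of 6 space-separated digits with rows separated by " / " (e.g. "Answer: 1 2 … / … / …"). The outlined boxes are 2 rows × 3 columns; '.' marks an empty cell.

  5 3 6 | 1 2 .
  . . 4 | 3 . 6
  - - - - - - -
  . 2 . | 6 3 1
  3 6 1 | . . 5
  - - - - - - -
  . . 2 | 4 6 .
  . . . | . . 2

Step 1. [r5c1∈{1}] r5c1 is down to just 1, so r5c1=1.
Step 2. [r6c4∈{5}] r6c4 is down to just 5, so r6c4=5.
Step 3. [r6c1∈{4,6}] in row 6, 6 fits only at r6c1. So r6c1=6.
Step 4. [r1c6∈{4}] nothing but 4 survives at r1c6 ⇒ r1c6=4.
Step 5. [r2c2∈{1}] only 1 remains possible at r2c2. So r2c2=1.
Step 6. [r4c4∈{2}] nothing but 2 survives at r4c4 ⇒ r4c4=2.
Step 7. [r4c5∈{4}] r4c5's peers cover all but 4, so r4c5=4.
Step 8. [r2c5∈{5}] r2c5's peers cover all but 5. So r2c5=5.
Step 9. [r2c1∈{2}] nothing but 2 survives at r2c1. So r2c1=2.
Step 10. [r6c2∈{4}] nothing but 4 survives at r6c2. So r6c2=4.
Step 11. [r3c1∈{4}] r3c1 is down to just 4, so r3c1=4.
Step 12. [r5c2∈{5}] r5c2 has the single candidate 5, so r5c2=5.
Step 13. [r5c6∈{3}] r5c6's peers cover all but 3, so r5c6=3.
Step 14. [r6c3∈{3}] r6c3 is down to just 3, so r6c3=3.
Step 15. [r3c3∈{5}] r3c3's peers cover all but 5, so r3c3=5.
Step 16. [r6c5∈{1}] nothing but 1 survives at r6c5 ⇒ r6c5=1.

Answer: 5 3 6 1 2 4 / 2 1 4 3 5 6 / 4 2 5 6 3 1 / 3 6 1 2 4 5 / 1 5 2 4 6 3 / 6 4 3 5 1 2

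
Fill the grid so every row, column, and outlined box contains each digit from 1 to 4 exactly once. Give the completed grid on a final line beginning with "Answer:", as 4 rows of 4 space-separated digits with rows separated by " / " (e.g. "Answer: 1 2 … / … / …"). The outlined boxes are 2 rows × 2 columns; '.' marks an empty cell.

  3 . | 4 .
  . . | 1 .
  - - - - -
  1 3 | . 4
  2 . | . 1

Step 1. [r1c4∈{2}] only 2 remains possible at r1c4, so r1c4=2.
Step 2. [r4c2∈{4}] r4c2's peers cover all but 4 ⇒ r4c2=4.
Step 3. [r4c3∈{3}] r4c3 is down to just 3. So r4c3=3.
Step 4. [r2c1∈{4}] r2c1 is down to just 4 ⇒ r2c1=4.
Step 5. [r2c2∈{2}] nothing but 2 survives at r2c2. So r2c2=2.
Step 6. [r3c3∈{2}] r3c3 has the single candidate 2 ⇒ r3c3=2.
Step 7. [r2c4∈{3}] r2c4's peers cover all but 3 ⇒ r2c4=3.
Step 8. [r1c2∈{1}] nothing but 1 survives at r1c2. So r1c2=1.

Answer: 3 1 4 2 / 4 2 1 3 / 1 3 2 4 / 2 4 3 1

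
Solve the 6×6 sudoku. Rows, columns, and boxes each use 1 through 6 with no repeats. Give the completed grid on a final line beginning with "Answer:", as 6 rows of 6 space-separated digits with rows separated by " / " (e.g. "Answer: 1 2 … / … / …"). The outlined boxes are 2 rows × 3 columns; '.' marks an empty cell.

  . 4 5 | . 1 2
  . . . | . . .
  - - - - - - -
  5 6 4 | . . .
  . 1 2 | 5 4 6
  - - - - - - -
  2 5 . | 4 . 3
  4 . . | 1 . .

Step 1. [r2c1∈{1,3,6}] 1 has one home in col 1: r2c1 ⇒ r2c1=1.
Step 2. [r1c1∈{3,6}] 6 has one home in col 1: r1c1 ⇒ r1c1=6.
Step 3. [r2c3∈{3}] nothing but 3 survives at r2c3 ⇒ r2c3=3.
Step 4. [r6c5∈{2,5,6}] 2 has one home in row 6: r6c5. So r6c5=2.
Step 5. [r5c5∈{6}] r5c5's peers cover all but 6 ⇒ r5c5=6.
Step 6. [r3c4∈{2,3}] row 3 places 2 nowhere but r3c4, so r3c4=2.
Step 7. [r2c6∈{4,5}] row 2 places 4 nowhere but r2c6, so r2c6=4.
Step 8. [r1c4∈{3}] r1c4 has the single candidate 3. So r1c4=3.
Step 9. [r3c6∈{1}] nothing but 1 survives at r3c6, so r3c6=1.
Step 10. [r3c5∈{3}] nothing but 3 survives at r3c5, so r3c5=3.
Step 11. [r2c4∈{6}] r2c4 is down to just 6, so r2c4=6.
Step 12. [r2c2∈{2}] only 2 remains possible at r2c2. So r2c2=2.
Step 13. [r4c1∈{3}] nothing but 3 survives at r4c1. So r4c1=3.
Step 14. [r6c6∈{5}] r6c6's peers cover all but 5 ⇒ r6c6=5.
Step 15. [r5c3∈{1}] r5c3 is down to just 1, so r5c3=1.
Step 16. [r2c5∈{5}] r2c5 has the single candidate 5. So r2c5=5.
Step 17. [r6c2∈{3}] r6c2 is down to just 3, so r6c2=3.
Step 18. [r6c3∈{6}] nothing but 6 survives at r6c3 ⇒ r6c3=6.

Answer: 6 4 5 3 1 2 / 1 2 3 6 5 4 / 5 6 4 2 3 1 / 3 1 2 5 4 6 / 2 5 1 4 6 3 / 4 3 6 1 2 5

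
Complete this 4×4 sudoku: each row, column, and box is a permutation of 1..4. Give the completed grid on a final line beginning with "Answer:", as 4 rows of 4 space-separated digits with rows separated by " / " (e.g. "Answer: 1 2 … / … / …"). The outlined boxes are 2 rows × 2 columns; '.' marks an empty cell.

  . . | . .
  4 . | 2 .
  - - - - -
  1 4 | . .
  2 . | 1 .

Step 1. [r1c1∈{3}] r1c1 has the single candidate 3, so r1c1=3.
Step 2. [r2c4∈{1,3}] across row 2, 3 lands solely at r2c4, so r2c4=3.
Step 3. [r1c4∈{1,4}] col 4 places 1 nowhere but r1c4 ⇒ r1c4=1.
Step 4. [r3c3∈{3}] r3c3 has the single candidate 3 ⇒ r3c3=3.
Step 5. [r2c2∈{1}] r2c2's peers cover all but 1, so r2c2=1.
Step 6. [r4c2∈{3}] r4c2 is down to just 3, so r4c2=3.
Step 7. [r3c4∈{2}] r3c4 has the single candidate 2, so r3c4=2.
Step 8. [r1c3∈{4}] r1c3 has the single candidate 4 ⇒ r1c3=4.
Step 9. [r4c4∈{4}] r4c4 has the single candidate 4, so r4c4=4.
Step 10. [r1c2∈{2}] r1c2's peers cover all but 2. So r1c2=2.

Answer: 3 2 4 1 / 4 1 2 3 / 1 4 3 2 / 2 3 1 4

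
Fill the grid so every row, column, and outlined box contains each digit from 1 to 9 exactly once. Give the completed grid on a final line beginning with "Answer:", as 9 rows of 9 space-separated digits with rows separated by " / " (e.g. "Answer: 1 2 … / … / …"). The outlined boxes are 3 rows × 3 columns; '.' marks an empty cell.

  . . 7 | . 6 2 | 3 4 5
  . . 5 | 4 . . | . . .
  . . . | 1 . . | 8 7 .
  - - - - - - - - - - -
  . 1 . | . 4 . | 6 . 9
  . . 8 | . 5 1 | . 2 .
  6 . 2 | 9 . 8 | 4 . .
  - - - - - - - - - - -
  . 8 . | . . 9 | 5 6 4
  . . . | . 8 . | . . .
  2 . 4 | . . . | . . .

Step 1. [r4c3∈{3}] only 3 remains possible at r4c3. So r4c3=3.
Step 2. [r1c2∈{9}] r1c2's peers cover all but 9, so r1c2=9.
Step 3. [r5c7∈{7}] r5c7's peers cover all but 7 ⇒ r5c7=7.
Step 4. [r4c6∈{7}] nothing but 7 survives at r4c6 ⇒ r4c6=7.
Step 5. [r2c6∈{3}] r2c6 has the single candidate 3 ⇒ r2c6=3.
Step 6. [r5c9∈{3}] only 3 remains possible at r5c9. So r5c9=3.
Step 7. [r7c5∈{1,2,3,7}] across col 5, 2 lands solely at r7c5, so r7c5=2.
Step 8. [r9c5∈{1,3,7}] 1 has one home in col 5: r9c5, so r9c5=1.
Step 9. [r8c3∈{1,6,9}] across col 3, 9 lands solely at r8c3. So r8c3=9.
Step 10. [r1c1∈{1,8}] r1c1 is the only open cell in row 1 admitting 1. So r1c1=1.
Step 11. [r6c9∈{1}] only 1 remains possible at r6c9, so r6c9=1.
Step 12. [r6c2∈{5,7}] across row 6, 7 lands solely at r6c2. So r6c2=7.
Step 13. [r3c3∈{6}] r3c3 is down to just 6, so r3c3=6.
Step 14. [r3c9∈{2}] only 2 remains possible at r3c9. So r3c9=2.
Step 15. [r8c9∈{7}] nothing but 7 survives at r8c9, so r8c9=7.
Step 16. [r9c4∈{3,5,6,7}] r9c4 is the only open cell in row 9 admitting 7. So r9c4=7.
Step 17. [r8c4∈{3,5,6}] across col 4, 5 lands solely at r8c4 ⇒ r8c4=5.
Step 18. [r8c1∈{3}] r8c1 is down to just 3 ⇒ r8c1=3.
Step 19. [r9c8∈{3,8,9}] row 9 places 3 nowhere but r9c8. So r9c8=3.
Step 20. [r2c8∈{1,9}] col 8 places 9 nowhere but r2c8. So r2c8=9.
Step 21. [r5c2∈{4}] r5c2's peers cover all but 4, so r5c2=4.
Step 22. [r8c2∈{6}] only 6 remains possible at r8c2 ⇒ r8c2=6.
Step 23. [r6c8∈{5}] r6c8's peers cover all but 5, so r6c8=5.
Step 24. [r2c7∈{1}] nothing but 1 survives at r2c7 ⇒ r2c7=1.
Step 25. [r6c5∈{3}] r6c5 is down to just 3, so r6c5=3.
Step 26. [r9c6∈{6}] r9c6 has the single candidate 6, so r9c6=6.
Step 27. [r4c8∈{8}] r4c8 has the single candidate 8. So r4c8=8.
Step 28. [r7c4∈{3}] nothing but 3 survives at r7c4. So r7c4=3.
Step 29. [r5c1∈{9}] only 9 remains possible at r5c1 ⇒ r5c1=9.
Step 30. [r2c2∈{2}] only 2 remains possible at r2c2. So r2c2=2.
Step 31. [r2c5∈{7}] r2c5's peers cover all but 7. So r2c5=7.
Step 32. [r9c2∈{5}] r9c2's peers cover all but 5 ⇒ r9c2=5.
Step 33. [r3c2∈{3}] r3c2 has the single candidate 3 ⇒ r3c2=3.
Step 34. [r8c8∈{1}] nothing but 1 survives at r8c8. So r8c8=1.
Step 35. [r4c1∈{5}] r4c1's peers cover all but 5, so r4c1=5.
Step 36. [r8c6∈{4}] r8c6 has the single candidate 4. So r8c6=4.
Step 37. [r1c4∈{8}] r1c4 is down to just 8 ⇒ r1c4=8.
Step 38. [r3c1∈{4}] r3c1's peers cover all but 4. So r3c1=4.
Step 39. [r3c5∈{9}] only 9 remains possible at r3c5 ⇒ r3c5=9.
Step 40. [r8c7∈{2}] only 2 remains possible at r8c7 ⇒ r8c7=2.
Step 41. [r5c4∈{6}] r5c4 has the single candidate 6 ⇒ r5c4=6.
Step 42. [r2c1∈{8}] r2c1 is down to just 8 ⇒ r2c1=8.
Step 43. [r9c7∈{9}] nothing but 9 survives at r9c7 ⇒ r9c7=9.
Step 44. [r3c6∈{5}] r3c6 is down to just 5, so r3c6=5.
Step 45. [r9c9∈{8}] nothing but 8 survives at r9c9, so r9c9=8.
Step 46. [r7c3∈{1}] r7c3's peers cover all but 1. So r7c3=1.
Step 47. [r4c4∈{2}] nothing but 2 survives at r4c4, so r4c4=2.
Step 48. [r2c9∈{6}] r2c9 has the single candidate 6. So r2c9=6.
Step 49. [r7c1∈{7}] r7c1 has the single candidate 7, so r7c1=7.

Answer: 1 9 7 8 6 2 3 4 5 / 8 2 5 4 7 3 1 9 6 / 4 3 6 1 9 5 8 7 2 / 5 1 3 2 4 7 6 8 9 / 9 4 8 6 5 1 7 2 3 / 6 7 2 9 3 8 4 5 1 / 7 8 1 3 2 9 5 6 4 / 3 6 9 5 8 4 2 1 7 / 2 5 4 7 1 6 9 3 8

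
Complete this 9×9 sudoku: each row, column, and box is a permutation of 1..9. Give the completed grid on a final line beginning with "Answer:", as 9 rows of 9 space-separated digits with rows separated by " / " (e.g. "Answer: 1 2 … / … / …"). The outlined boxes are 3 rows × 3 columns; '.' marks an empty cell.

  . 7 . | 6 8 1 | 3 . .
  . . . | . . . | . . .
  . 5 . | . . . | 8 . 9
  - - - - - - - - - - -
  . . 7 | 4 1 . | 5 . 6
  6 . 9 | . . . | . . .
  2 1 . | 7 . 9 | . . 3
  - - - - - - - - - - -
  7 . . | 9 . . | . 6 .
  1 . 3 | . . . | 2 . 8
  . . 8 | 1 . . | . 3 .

Step 1. [r8c4∈{5}] nothing but 5 survives at r8c4 ⇒ r8c4=5.
Step 2. [r6c7∈{4}] r6c7 has the single candidate 4 ⇒ r6c7=4.
Step 3. [r2c5∈{2,3,4,5,7,9}] in col 5, 9 fits only at r2c5. So r2c5=9.
Step 4. [r2c6∈{2,3,4,5,7}] box 2 places 5 nowhere but r2c6 ⇒ r2c6=5.
Step 5. [r5c4∈{2,3,8}] in col 4, 8 fits only at r5c4, so r5c4=8.
Step 6. [r3c3∈{1,2,4,6}] 6 has one home in row 3: r3c3, so r3c3=6.
Step 7. [r3c8∈{1,2,4,7}] row 3 places 1 nowhere but r3c8. So r3c8=1.
Step 8. [r5c2∈{3,4}] row 5 places 4 nowhere but r5c2, so r5c2=4.
Step 9. [r7c2∈{2}] r7c2 has the single candidate 2 ⇒ r7c2=2.
Step 10. [r9c1∈{4,5,9}] col 1 places 5 nowhere but r9c1 ⇒ r9c1=5.
Step 11. [r7c3∈{4}] r7c3 has the single candidate 4, so r7c3=4.
Step 12. [r1c3∈{2}] r1c3 is down to just 2, so r1c3=2.
Step 13. [r9c7∈{7,9}] col 7 places 9 nowhere but r9c7, so r9c7=9.
Step 14. [r6c5∈{5,6}] r6c5 is the only open cell in row 6 admitting 6, so r6c5=6.
Step 15. [r7c5∈{3}] r7c5 has the single candidate 3, so r7c5=3.
Step 16. [r5c6∈{2,3}] in row 5, 3 fits only at r5c6. So r5c6=3.
Step 17. [r4c6∈{2}] r4c6 has the single candidate 2 ⇒ r4c6=2.
Step 18. [r9c5∈{2,4,7}] 2 has one home in row 9: r9c5, so r9c5=2.
Step 19. [r9c2∈{6}] only 6 remains possible at r9c2. So r9c2=6.
Step 20. [r7c9∈{1,5}] in row 7, 5 fits only at r7c9, so r7c9=5.
Step 21. [r1c9∈{4}] r1c9 has the single candidate 4, so r1c9=4.
Step 22. [r9c6∈{4,7}] row 9 places 4 nowhere but r9c6 ⇒ r9c6=4.
Step 23. [r8c5∈{7}] r8c5 is down to just 7 ⇒ r8c5=7.
Step 24. [r5c9∈{1,2,7}] col 9 places 1 nowhere but r5c9. So r5c9=1.
Step 25. [r2c9∈{2,7}] col 9 places 2 nowhere but r2c9. So r2c9=2.
Step 26. [r2c4∈{3}] r2c4 is down to just 3. So r2c4=3.
Step 27. [r2c1∈{4,8}] across row 2, 4 lands solely at r2c1 ⇒ r2c1=4.
Step 28. [r4c1∈{3,8}] 8 has one home in col 1: r4c1. So r4c1=8.
Step 29. [r2c8∈{7}] r2c8 has the single candidate 7. So r2c8=7.
Step 30. [r1c8∈{5}] r1c8's peers cover all but 5, so r1c8=5.
Step 31. [r5c7∈{7}] r5c7's peers cover all but 7, so r5c7=7.
Step 32. [r4c2∈{3}] r4c2 has the single candidate 3, so r4c2=3.
Step 33. [r8c2∈{9}] nothing but 9 survives at r8c2, so r8c2=9.
Step 34. [r8c8∈{4}] only 4 remains possible at r8c8, so r8c8=4.
Step 35. [r3c4∈{2}] r3c4 is down to just 2. So r3c4=2.
Step 36. [r5c8∈{2}] r5c8 has the single candidate 2, so r5c8=2.
Step 37. [r8c6∈{6}] r8c6's peers cover all but 6. So r8c6=6.
Step 38. [r7c7∈{1}] r7c7 is down to just 1 ⇒ r7c7=1.
Step 39. [r7c6∈{8}] r7c6 has the single candidate 8, so r7c6=8.
Step 40. [r2c3∈{1}] nothing but 1 survives at r2c3 ⇒ r2c3=1.
Step 41. [r2c2∈{8}] only 8 remains possible at r2c2. So r2c2=8.
Step 42. [r9c9∈{7}] r9c9's peers cover all but 7. So r9c9=7.
Step 43. [r2c7∈{6}] only 6 remains possible at r2c7, so r2c7=6.
Step 44. [r3c6∈{7}] nothing but 7 survives at r3c6. So r3c6=7.
Step 45. [r6c8∈{8}] nothing but 8 survives at r6c8 ⇒ r6c8=8.
Step 46. [r3c1∈{3}] r3c1's peers cover all but 3. So r3c1=3.
Step 47. [r6c3∈{5}] r6c3's peers cover all but 5. So r6c3=5.
Step 48. [r4c8∈{9}] r4c8's peers cover all but 9. So r4c8=9.
Step 49. [r5c5∈{5}] r5c5's peers cover all but 5, so r5c5=5.
Step 50. [r3c5∈{4}] only 4 remains possible at r3c5. So r3c5=4.
Step 51. [r1c1∈{9}] r1c1 is down to just 9 ⇒ r1c1=9.

Answer: 9 7 2 6 8 1 3 5 4 / 4 8 1 3 9 5 6 7 2 / 3 5 6 2 4 7 8 1 9 / 8 3 7 4 1 2 5 9 6 / 6 4 9 8 5 3 7 2 1 / 2 1 5 7 6 9 4 8 3 / 7 2 4 9 3 8 1 6 5 / 1 9 3 5 7 6 2 4 8 / 5 6 8 1 2 4 9 3 7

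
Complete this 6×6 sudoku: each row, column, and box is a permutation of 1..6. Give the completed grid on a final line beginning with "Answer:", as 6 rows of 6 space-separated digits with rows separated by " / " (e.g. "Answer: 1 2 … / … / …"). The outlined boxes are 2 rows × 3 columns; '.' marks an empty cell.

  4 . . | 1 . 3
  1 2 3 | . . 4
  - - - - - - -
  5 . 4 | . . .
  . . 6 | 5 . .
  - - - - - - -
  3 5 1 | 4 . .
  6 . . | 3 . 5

Step 1. [r1c5∈{2,5,6}] in row 1, 2 fits only at r1c5, so r1c5=2.
Step 2. [r5c5∈{6}] nothing but 6 survives at r5c5. So r5c5=6.
Step 3. [r3c4∈{2,6}] r3c4 is the only open cell in col 4 admitting 2, so r3c4=2.
Step 4. [r4c6∈{1}] nothing but 1 survives at r4c6. So r4c6=1.
Step 5. [r4c2∈{3}] r4c2's peers cover all but 3, so r4c2=3.
Step 6. [r6c2∈{4}] r6c2 has the single candidate 4, so r6c2=4.
Step 7. [r2c5∈{5}] r2c5's peers cover all but 5 ⇒ r2c5=5.
Step 8. [r6c5∈{1}] only 1 remains possible at r6c5 ⇒ r6c5=1.
Step 9. [r3c5∈{3}] nothing but 3 survives at r3c5. So r3c5=3.
Step 10. [r3c2∈{1}] r3c2 is down to just 1 ⇒ r3c2=1.
Step 11. [r1c3∈{5}] only 5 remains possible at r1c3. So r1c3=5.
Step 12. [r1c2∈{6}] r1c2's peers cover all but 6. So r1c2=6.
Step 13. [r4c1∈{2}] r4c1's peers cover all but 2 ⇒ r4c1=2.
Step 14. [r4c5∈{4}] r4c5's peers cover all but 4, so r4c5=4.
Step 15. [r6c3∈{2}] r6c3 has the single candidate 2, so r6c3=2.
Step 16. [r2c4∈{6}] r2c4's peers cover all but 6. So r2c4=6.
Step 17. [r3c6∈{6}] r3c6 is down to just 6, so r3c6=6.
Step 18. [r5c6∈{2}] only 2 remains possible at r5c6. So r5c6=2.

Answer: 4 6 5 1 2 3 / 1 2 3 6 5 4 / 5 1 4 2 3 6 / 2 3 6 5 4 1 / 3 5 1 4 6 2 / 6 4 2 3 1 5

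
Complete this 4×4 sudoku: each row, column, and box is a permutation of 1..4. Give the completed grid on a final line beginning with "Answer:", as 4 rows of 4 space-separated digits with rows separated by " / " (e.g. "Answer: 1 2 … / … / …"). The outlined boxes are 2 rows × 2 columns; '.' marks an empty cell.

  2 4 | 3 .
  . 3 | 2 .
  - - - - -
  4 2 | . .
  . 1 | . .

Step 1. [r4c4∈{2,3,4}] in row 4, 2 fits only at r4c4. So r4c4=2.
Step 2. [r1c4∈{1}] only 1 remains possible at r1c4 ⇒ r1c4=1.
Step 3. [r3c3∈{1}] only 1 remains possible at r3c3, so r3c3=1.
Step 4. [r4c3∈{4}] only 4 remains possible at r4c3 ⇒ r4c3=4.
Step 5. [r4c1∈{3}] only 3 remains possible at r4c1. So r4c1=3.
Step 6. [r3c4∈{3}] nothing but 3 survives at r3c4, so r3c4=3.
Step 7. [r2c1∈{1}] only 1 remains possible at r2c1, so r2c1=1.
Step 8. [r2c4∈{4}] r2c4 is down to just 4. So r2c4=4.

Answer: 2 4 3 1 / 1 3 2 4 / 4 2 1 3 / 3 1 4 2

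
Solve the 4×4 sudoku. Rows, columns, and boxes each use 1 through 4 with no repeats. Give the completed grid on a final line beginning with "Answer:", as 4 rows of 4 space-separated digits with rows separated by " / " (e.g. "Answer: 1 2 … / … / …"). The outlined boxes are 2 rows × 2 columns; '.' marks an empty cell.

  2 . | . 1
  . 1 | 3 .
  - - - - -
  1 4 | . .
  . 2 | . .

Step 1. [r2c4∈{2,4}] in row 2, 2 fits only at r2c4, so r2c4=2.
Step 2. [r4c4∈{3,4}] across col 4, 4 lands solely at r4c4. So r4c4=4.
Step 3. [r2c1∈{4}] r2c1 is down to just 4, so r2c1=4.
Step 4. [r1c2∈{3}] only 3 remains possible at r1c2 ⇒ r1c2=3.
Step 5. [r1c3∈{4}] r1c3 has the single candidate 4, so r1c3=4.
Step 6. [r3c3∈{2}] r3c3 has the single candidate 2, so r3c3=2.
Step 7. [r4c3∈{1}] nothing but 1 survives at r4c3, so r4c3=1.
Step 8. [r3c4∈{3}] r3c4's peers cover all but 3 ⇒ r3c4=3.
Step 9. [r4c1∈{3}] nothing but 3 survives at r4c1, so r4c1=3.

Answer: 2 3 4 1 / 4 1 3 2 / 1 4 2 3 / 3 2 1 4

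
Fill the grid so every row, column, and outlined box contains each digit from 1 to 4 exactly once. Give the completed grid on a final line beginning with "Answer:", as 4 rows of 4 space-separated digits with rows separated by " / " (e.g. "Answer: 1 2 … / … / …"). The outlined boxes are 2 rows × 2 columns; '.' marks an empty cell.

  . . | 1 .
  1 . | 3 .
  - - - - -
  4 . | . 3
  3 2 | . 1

Step 1. [r2c2∈{4}] r2c2's peers cover all but 4 ⇒ r2c2=4.
Step 2. [r1c4∈{2,4}] row 1 places 4 nowhere but r1c4, so r1c4=4.
Step 3. [r2c4∈{2}] nothing but 2 survives at r2c4 ⇒ r2c4=2.
Step 4. [r3c2∈{1}] r3c2's peers cover all but 1, so r3c2=1.
Step 5. [r4c3∈{4}] r4c3 is down to just 4 ⇒ r4c3=4.
Step 6. [r1c2∈{3}] r1c2 has the single candidate 3. So r1c2=3.
Step 7. [r1c1∈{2}] r1c1 is down to just 2 ⇒ r1c1=2.
Step 8. [r3c3∈{2}] only 2 remains possible at r3c3 ⇒ r3c3=2.

Answer: 2 3 1 4 / 1 4 3 2 / 4 1 2 3 / 3 2 4 1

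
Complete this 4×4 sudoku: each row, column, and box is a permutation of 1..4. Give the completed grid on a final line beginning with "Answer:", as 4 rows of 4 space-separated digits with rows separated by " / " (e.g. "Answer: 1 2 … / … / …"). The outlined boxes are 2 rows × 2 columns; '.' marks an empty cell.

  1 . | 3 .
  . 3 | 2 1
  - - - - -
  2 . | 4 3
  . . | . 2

Step 1. [r2c1∈{4}] r2c1 has the single candidate 4, so r2c1=4.
Step 2. [r4c3∈{1}] r4c3 is down to just 1, so r4c3=1.
Step 3. [r1c2∈{2}] r1c2's peers cover all but 2. So r1c2=2.
Step 4. [r3c2∈{1}] nothing but 1 survives at r3c2. So r3c2=1.
Step 5. [r4c1∈{3}] nothing but 3 survives at r4c1. So r4c1=3.
Step 6. [r4c2∈{4}] r4c2's peers cover all but 4. So r4c2=4.
Step 7. [r1c4∈{4}] nothing but 4 survives at r1c4, so r1c4=4.

Answer: 1 2 3 4 / 4 3 2 1 / 2 1 4 3 / 3 4 1 2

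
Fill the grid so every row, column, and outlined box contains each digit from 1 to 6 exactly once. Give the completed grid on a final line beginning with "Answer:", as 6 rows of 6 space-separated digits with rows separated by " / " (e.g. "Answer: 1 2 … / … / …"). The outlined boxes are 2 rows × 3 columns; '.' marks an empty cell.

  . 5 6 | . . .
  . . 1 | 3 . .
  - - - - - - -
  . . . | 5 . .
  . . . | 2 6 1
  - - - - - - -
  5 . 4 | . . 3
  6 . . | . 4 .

Step 1. [r3c6∈{4}] nothing but 4 survives at r3c6. So r3c6=4.
Step 2. [r1c6∈{2}] r1c6's peers cover all but 2, so r1c6=2.
Step 3. [r6c4∈{1}] r6c4 has the single candidate 1 ⇒ r6c4=1.
Step 4. [r3c1∈{1,2,3}] r3c1 is the only open cell in col 1 admitting 1 ⇒ r3c1=1.
Step 5. [r1c1∈{3,4}] row 1 places 3 nowhere but r1c1, so r1c1=3.
Step 6. [r3c2∈{2,3,6}] r3c2 is the only open cell in row 3 admitting 6. So r3c2=6.
Step 7. [r2c1∈{2,4}] r2c1 is the only open cell in col 1 admitting 2 ⇒ r2c1=2.
Step 8. [r3c3∈{2,3}] in row 3, 2 fits only at r3c3, so r3c3=2.
Step 9. [r6c3∈{3}] nothing but 3 survives at r6c3. So r6c3=3.
Step 10. [r5c5∈{2}] nothing but 2 survives at r5c5 ⇒ r5c5=2.
Step 11. [r4c2∈{3,4}] across row 4, 3 lands solely at r4c2, so r4c2=3.
Step 12. [r2c5∈{5}] only 5 remains possible at r2c5. So r2c5=5.
Step 13. [r1c4∈{4}] nothing but 4 survives at r1c4, so r1c4=4.
Step 14. [r6c2∈{2}] r6c2 is down to just 2. So r6c2=2.
Step 15. [r4c1∈{4}] r4c1 has the single candidate 4. So r4c1=4.
Step 16. [r6c6∈{5}] nothing but 5 survives at r6c6, so r6c6=5.
Step 17. [r1c5∈{1}] r1c5 is down to just 1 ⇒ r1c5=1.
Step 18. [r4c3∈{5}] r4c3 has the single candidate 5 ⇒ r4c3=5.
Step 19. [r2c6∈{6}] nothing but 6 survives at r2c6, so r2c6=6.
Step 20. [r5c2∈{1}] nothing but 1 survives at r5c2 ⇒ r5c2=1.
Step 21. [r5c4∈{6}] r5c4 is down to just 6. So r5c4=6.
Step 22. [r3c5∈{3}] only 3 remains possible at r3c5. So r3c5=3.
Step 23. [r2c2∈{4}] r2c2 is down to just 4 ⇒ r2c2=4.

Answer: 3 5 6 4 1 2 / 2 4 1 3 5 6 / 1 6 2 5 3 4 / 4 3 5 2 6 1 / 5 1 4 6 2 3 / 6 2 3 1 4 5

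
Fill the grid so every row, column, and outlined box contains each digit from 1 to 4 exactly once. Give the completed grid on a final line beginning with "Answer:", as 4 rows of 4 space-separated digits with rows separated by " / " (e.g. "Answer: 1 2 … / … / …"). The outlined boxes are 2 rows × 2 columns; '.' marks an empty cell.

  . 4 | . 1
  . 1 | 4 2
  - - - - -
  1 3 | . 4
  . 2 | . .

Step 1. [r1c3∈{3}] r1c3's peers cover all but 3, so r1c3=3.
Step 2. [r4c3∈{1}] nothing but 1 survives at r4c3, so r4c3=1.
Step 3. [r4c1∈{4}] r4c1 is down to just 4. So r4c1=4.
Step 4. [r3c3∈{2}] nothing but 2 survives at r3c3 ⇒ r3c3=2.
Step 5. [r4c4∈{3}] r4c4 is down to just 3 ⇒ r4c4=3.
Step 6. [r2c1∈{3}] r2c1's peers cover all but 3 ⇒ r2c1=3.
Step 7. [r1c1∈{2}] only 2 remains possible at r1c1 ⇒ r1c1=2.

Answer: 2 4 3 1 / 3 1 4 2 / 1 3 2 4 / 4 2 1 3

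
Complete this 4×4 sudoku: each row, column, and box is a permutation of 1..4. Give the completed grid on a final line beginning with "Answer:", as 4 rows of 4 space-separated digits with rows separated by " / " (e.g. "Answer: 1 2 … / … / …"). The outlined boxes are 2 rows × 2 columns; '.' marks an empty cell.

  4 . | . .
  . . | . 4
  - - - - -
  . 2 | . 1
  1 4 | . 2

Step 1. [r1c4∈{3}] nothing but 3 survives at r1c4, so r1c4=3.
Step 2. [r3c1∈{3}] only 3 remains possible at r3c1 ⇒ r3c1=3.
Step 3. [r1c3∈{1,2}] r1c3 is the only open cell in row 1 admitting 2. So r1c3=2.
Step 4. [r2c3∈{1}] r2c3's peers cover all but 1. So r2c3=1.
Step 5. [r1c2∈{1}] only 1 remains possible at r1c2, so r1c2=1.
Step 6. [r2c1∈{2}] r2c1's peers cover all but 2, so r2c1=2.
Step 7. [r2c2∈{3}] r2c2 has the single candidate 3. So r2c2=3.
Step 8. [r3c3∈{4}] r3c3 is down to just 4, so r3c3=4.
Step 9. [r4c3∈{3}] only 3 remains possible at r4c3. So r4c3=3.

Answer: 4 1 2 3 / 2 3 1 4 / 3 2 4 1 / 1 4 3 2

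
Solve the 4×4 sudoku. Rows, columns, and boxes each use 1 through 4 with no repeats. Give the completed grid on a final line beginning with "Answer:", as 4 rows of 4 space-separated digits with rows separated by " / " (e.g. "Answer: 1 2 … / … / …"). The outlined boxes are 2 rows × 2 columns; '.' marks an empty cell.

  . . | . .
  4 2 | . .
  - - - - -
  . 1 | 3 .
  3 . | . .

Step 1. [r2c3∈{1}] r2c3 is down to just 1 ⇒ r2c3=1.
Step 2. [r3c4∈{2,4}] across row 3, 4 lands solely at r3c4 ⇒ r3c4=4.
Step 3. [r4c3∈{2}] r4c3's peers cover all but 2, so r4c3=2.
Step 4. [r1c4∈{2,3}] 2 has one home in row 1: r1c4 ⇒ r1c4=2.
Step 5. [r1c1∈{1}] nothing but 1 survives at r1c1. So r1c1=1.
Step 6. [r4c2∈{4}] r4c2 has the single candidate 4 ⇒ r4c2=4.
Step 7. [r4c4∈{1}] r4c4 is down to just 1, so r4c4=1.
Step 8. [r1c2∈{3}] r1c2 is down to just 3, so r1c2=3.
Step 9. [r1c3∈{4}] only 4 remains possible at r1c3 ⇒ r1c3=4.
Step 10. [r2c4∈{3}] nothing but 3 survives at r2c4. So r2c4=3.
Step 11. [r3c1∈{2}] only 2 remains possible at r3c1, so r3c1=2.

Answer: 1 3 4 2 / 4 2 1 3 / 2 1 3 4 / 3 4 2 1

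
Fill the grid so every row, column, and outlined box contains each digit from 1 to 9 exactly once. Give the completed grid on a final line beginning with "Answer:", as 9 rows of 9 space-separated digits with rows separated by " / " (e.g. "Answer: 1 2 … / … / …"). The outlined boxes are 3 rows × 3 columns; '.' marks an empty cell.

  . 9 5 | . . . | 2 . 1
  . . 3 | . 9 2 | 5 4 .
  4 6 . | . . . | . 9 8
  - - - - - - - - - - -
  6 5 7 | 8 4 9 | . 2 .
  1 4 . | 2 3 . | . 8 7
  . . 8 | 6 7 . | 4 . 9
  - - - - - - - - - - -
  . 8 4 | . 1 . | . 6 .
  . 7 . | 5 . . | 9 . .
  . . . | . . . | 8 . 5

Step 1. [r4c9∈{3}] r4c9 is down to just 3. So r4c9=3.
Step 2. [r6c6∈{1,5}] across box 5, 1 lands solely at r6c6, so r6c6=1.
Step 3. [r2c2∈{1}] r2c2 is down to just 1, so r2c2=1.
Step 4. [r2c4∈{7}] r2c4 has the single candidate 7. So r2c4=7.
Step 5. [r3c7∈{3,7}] 7 has one home in row 3: r3c7 ⇒ r3c7=7.
Step 6. [r7c7∈{3}] r7c7 has the single candidate 3 ⇒ r7c7=3.
Step 7. [r7c9∈{2}] r7c9 is down to just 2. So r7c9=2.
Step 8. [r1c8∈{3}] r1c8's peers cover all but 3, so r1c8=3.
Step 9. [r9c8∈{1,7}] in col 8, 7 fits only at r9c8. So r9c8=7.
Step 10. [r9c3∈{1,2,6,9}] across row 9, 1 lands solely at r9c3 ⇒ r9c3=1.
Step 11. [r8c3∈{2,6}] in col 3, 6 fits only at r8c3, so r8c3=6.
Step 12. [r1c4∈{4}] r1c4 is down to just 4 ⇒ r1c4=4.
Step 13. [r9c6∈{3,4,6}] across row 9, 4 lands solely at r9c6. So r9c6=4.
Step 14. [r9c5∈{2,6}] across row 9, 6 lands solely at r9c5 ⇒ r9c5=6.
Step 15. [r1c5∈{8}] r1c5 has the single candidate 8. So r1c5=8.
Step 16. [r7c4∈{9}] r7c4 has the single candidate 9, so r7c4=9.
Step 17. [r9c4∈{3}] only 3 remains possible at r9c4. So r9c4=3.
Step 18. [r9c2∈{2}] r9c2's peers cover all but 2. So r9c2=2.
Step 19. [r8c1∈{3}] nothing but 3 survives at r8c1, so r8c1=3.
Step 20. [r3c5∈{5}] only 5 remains possible at r3c5, so r3c5=5.
Step 21. [r6c1∈{2}] only 2 remains possible at r6c1, so r6c1=2.
Step 22. [r3c3∈{2}] only 2 remains possible at r3c3 ⇒ r3c3=2.
Step 23. [r9c1∈{9}] r9c1's peers cover all but 9. So r9c1=9.
Step 24. [r7c6∈{7}] r7c6's peers cover all but 7, so r7c6=7.
Step 25. [r2c9∈{6}] nothing but 6 survives at r2c9 ⇒ r2c9=6.
Step 26. [r8c8∈{1}] r8c8 has the single candidate 1 ⇒ r8c8=1.
Step 27. [r5c6∈{5}] r5c6's peers cover all but 5, so r5c6=5.
Step 28. [r3c6∈{3}] only 3 remains possible at r3c6. So r3c6=3.
Step 29. [r1c1∈{7}] only 7 remains possible at r1c1 ⇒ r1c1=7.
Step 30. [r2c1∈{8}] r2c1 has the single candidate 8, so r2c1=8.
Step 31. [r7c1∈{5}] nothing but 5 survives at r7c1, so r7c1=5.
Step 32. [r3c4∈{1}] only 1 remains possible at r3c4 ⇒ r3c4=1.
Step 33. [r6c8∈{5}] r6c8's peers cover all but 5 ⇒ r6c8=5.
Step 34. [r8c5∈{2}] r8c5's peers cover all but 2 ⇒ r8c5=2.
Step 35. [r8c9∈{4}] r8c9 has the single candidate 4, so r8c9=4.
Step 36. [r8c6∈{8}] r8c6's peers cover all but 8 ⇒ r8c6=8.
Step 37. [r1c6∈{6}] r1c6 is down to just 6, so r1c6=6.
Step 38. [r4c7∈{1}] nothing but 1 survives at r4c7 ⇒ r4c7=1.
Step 39. [r5c7∈{6}] only 6 remains possible at r5c7, so r5c7=6.
Step 40. [r6c2∈{3}] r6c2's peers cover all but 3. So r6c2=3.
Step 41. [r5c3∈{9}] nothing but 9 survives at r5c3 ⇒ r5c3=9.

Answer: 7 9 5 4 8 6 2 3 1 / 8 1 3 7 9 2 5 4 6 / 4 6 2 1 5 3 7 9 8 / 6 5 7 8 4 9 1 2 3 / 1 4 9 2 3 5 6 8 7 / 2 3 8 6 7 1 4 5 9 / 5 8 4 9 1 7 3 6 2 / 3 7 6 5 2 8 9 1 4 / 9 2 1 3 6 4 8 7 5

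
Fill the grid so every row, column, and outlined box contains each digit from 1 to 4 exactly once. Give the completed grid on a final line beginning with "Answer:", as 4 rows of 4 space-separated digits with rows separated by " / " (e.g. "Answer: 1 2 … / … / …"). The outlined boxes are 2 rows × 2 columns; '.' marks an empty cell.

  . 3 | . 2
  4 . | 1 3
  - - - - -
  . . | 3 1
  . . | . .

Step 1. [r4c2∈{1,2,4}] 1 has one home in col 2: r4c2. So r4c2=1.
Step 2. [r3c1∈{2}] r3c1 is down to just 2 ⇒ r3c1=2.
Step 3. [r4c4∈{4}] only 4 remains possible at r4c4. So r4c4=4.
Step 4. [r2c2∈{2}] r2c2's peers cover all but 2 ⇒ r2c2=2.
Step 5. [r4c1∈{3}] r4c1 is down to just 3 ⇒ r4c1=3.
Step 6. [r1c3∈{4}] nothing but 4 survives at r1c3 ⇒ r1c3=4.
Step 7. [r3c2∈{4}] r3c2 is down to just 4 ⇒ r3c2=4.
Step 8. [r1c1∈{1}] r1c1's peers cover all but 1, so r1c1=1.
Step 9. [r4c3∈{2}] r4c3 is down to just 2 ⇒ r4c3=2.

Answer: 1 3 4 2 / 4 2 1 3 / 2 4 3 1 / 3 1 2 4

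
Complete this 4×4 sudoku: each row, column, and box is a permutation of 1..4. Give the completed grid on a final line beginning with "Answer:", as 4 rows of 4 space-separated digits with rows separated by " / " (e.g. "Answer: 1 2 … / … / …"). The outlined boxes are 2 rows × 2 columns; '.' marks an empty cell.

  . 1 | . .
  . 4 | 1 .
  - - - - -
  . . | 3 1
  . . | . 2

Step 1. [r2c1∈{2,3}] across row 2, 2 lands solely at r2c1 ⇒ r2c1=2.
Step 2. [r1c4∈{3,4}] r1c4 is the only open cell in col 4 admitting 4 ⇒ r1c4=4.
Step 3. [r4c1∈{1,3,4}] across row 4, 1 lands solely at r4c1. So r4c1=1.
Step 4. [r3c2∈{2}] r3c2's peers cover all but 2, so r3c2=2.
Step 5. [r4c3∈{4}] nothing but 4 survives at r4c3. So r4c3=4.
Step 6. [r4c2∈{3}] r4c2's peers cover all but 3 ⇒ r4c2=3.
Step 7. [r1c3∈{2}] r1c3's peers cover all but 2, so r1c3=2.
Step 8. [r2c4∈{3}] nothing but 3 survives at r2c4, so r2c4=3.
Step 9. [r1c1∈{3}] nothing but 3 survives at r1c1. So r1c1=3.
Step 10. [r3c1∈{4}] r3c1's peers cover all but 4, so r3c1=4.

Answer: 3 1 2 4 / 2 4 1 3 / 4 2 3 1 / 1 3 4 2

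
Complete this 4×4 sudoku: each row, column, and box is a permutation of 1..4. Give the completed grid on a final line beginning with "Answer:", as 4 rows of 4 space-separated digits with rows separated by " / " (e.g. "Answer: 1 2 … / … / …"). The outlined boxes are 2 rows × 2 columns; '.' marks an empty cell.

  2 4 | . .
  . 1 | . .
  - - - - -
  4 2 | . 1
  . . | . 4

Step 1. [r1c4∈{3}] r1c4 is down to just 3, so r1c4=3.
Step 2. [r4c3∈{2,3}] in row 4, 2 fits only at r4c3. So r4c3=2.
Step 3. [r4c2∈{3}] r4c2 has the single candidate 3 ⇒ r4c2=3.
Step 4. [r2c4∈{2}] nothing but 2 survives at r2c4 ⇒ r2c4=2.
Step 5. [r4c1∈{1}] r4c1 has the single candidate 1, so r4c1=1.
Step 6. [r3c3∈{3}] r3c3's peers cover all but 3 ⇒ r3c3=3.
Step 7. [r1c3∈{1}] r1c3 is down to just 1. So r1c3=1.
Step 8. [r2c3∈{4}] only 4 remains possible at r2c3 ⇒ r2c3=4.
Step 9. [r2c1∈{3}] only 3 remains possible at r2c1, so r2c1=3.

Answer: 2 4 1 3 / 3 1 4 2 / 4 2 3 1 / 1 3 2 4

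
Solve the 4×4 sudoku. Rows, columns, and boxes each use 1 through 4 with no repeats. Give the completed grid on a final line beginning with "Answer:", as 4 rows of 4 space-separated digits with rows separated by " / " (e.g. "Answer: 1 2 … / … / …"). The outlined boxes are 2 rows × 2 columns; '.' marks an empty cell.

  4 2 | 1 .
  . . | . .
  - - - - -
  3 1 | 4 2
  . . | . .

Step 1. [r1c4∈{3}] r1c4's peers cover all but 3. So r1c4=3.
Step 2. [r4c1∈{2}] r4c1 has the single candidate 2 ⇒ r4c1=2.
Step 3. [r2c3∈{2}] r2c3 has the single candidate 2 ⇒ r2c3=2.
Step 4. [r4c2∈{4}] only 4 remains possible at r4c2. So r4c2=4.
Step 5. [r2c1∈{1}] nothing but 1 survives at r2c1 ⇒ r2c1=1.
Step 6. [r2c2∈{3}] r2c2's peers cover all but 3. So r2c2=3.
Step 7. [r4c3∈{3}] nothing but 3 survives at r4c3 ⇒ r4c3=3.
Step 8. [r2c4∈{4}] r2c4 is down to just 4. So r2c4=4.
Step 9. [r4c4∈{1}] r4c4 is down to just 1, so r4c4=1.

Answer: 4 2 1 3 / 1 3 2 4 / 3 1 4 2 / 2 4 3 1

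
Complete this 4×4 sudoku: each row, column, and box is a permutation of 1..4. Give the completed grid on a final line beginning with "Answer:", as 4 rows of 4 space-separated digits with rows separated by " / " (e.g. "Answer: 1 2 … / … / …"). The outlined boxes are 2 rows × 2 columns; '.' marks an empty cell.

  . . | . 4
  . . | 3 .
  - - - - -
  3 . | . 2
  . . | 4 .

Step 1. [r2c4∈{1}] r2c4 has the single candidate 1, so r2c4=1.
Step 2. [r1c3∈{2}] r1c3's peers cover all but 2 ⇒ r1c3=2.
Step 3. [r2c1∈{2,4}] across col 1, 4 lands solely at r2c1, so r2c1=4.
Step 4. [r1c1∈{1}] r1c1 is down to just 1, so r1c1=1.
Step 5. [r4c2∈{1,2}] r4c2 is the only open cell in row 4 admitting 1, so r4c2=1.
Step 6. [r1c2∈{3}] r1c2 has the single candidate 3 ⇒ r1c2=3.
Step 7. [r3c2∈{4}] nothing but 4 survives at r3c2. So r3c2=4.
Step 8. [r4c1∈{2}] only 2 remains possible at r4c1, so r4c1=2.
Step 9. [r3c3∈{1}] nothing but 1 survives at r3c3, so r3c3=1.
Step 10. [r2c2∈{2}] r2c2's peers cover all but 2. So r2c2=2.
Step 11. [r4c4∈{3}] nothing but 3 survives at r4c4. So r4c4=3.

Answer: 1 3 2 4 / 4 2 3 1 / 3 4 1 2 / 2 1 4 3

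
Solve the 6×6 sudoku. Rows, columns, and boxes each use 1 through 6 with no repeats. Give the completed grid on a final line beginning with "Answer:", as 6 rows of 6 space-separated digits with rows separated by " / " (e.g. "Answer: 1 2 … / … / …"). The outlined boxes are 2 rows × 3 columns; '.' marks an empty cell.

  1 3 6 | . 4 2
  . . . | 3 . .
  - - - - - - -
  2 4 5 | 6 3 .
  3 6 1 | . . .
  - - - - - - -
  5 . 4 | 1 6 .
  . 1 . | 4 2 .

Step 1. [r4c5∈{5}] r4c5's peers cover all but 5. So r4c5=5.
Step 2. [r2c6∈{1,5,6}] across row 2, 6 lands solely at r2c6. So r2c6=6.
Step 3. [r5c6∈{3}] r5c6 has the single candidate 3, so r5c6=3.
Step 4. [r2c2∈{2,5}] across row 2, 5 lands solely at r2c2 ⇒ r2c2=5.
Step 5. [r6c3∈{3}] r6c3 is down to just 3 ⇒ r6c3=3.
Step 6. [r6c1∈{6}] r6c1 is down to just 6. So r6c1=6.
Step 7. [r1c4∈{5}] r1c4 is down to just 5, so r1c4=5.
Step 8. [r5c2∈{2}] nothing but 2 survives at r5c2, so r5c2=2.
Step 9. [r2c5∈{1}] r2c5 is down to just 1, so r2c5=1.
Step 10. [r4c6∈{4}] only 4 remains possible at r4c6 ⇒ r4c6=4.
Step 11. [r3c6∈{1}] r3c6 has the single candidate 1 ⇒ r3c6=1.
Step 12. [r2c3∈{2}] r2c3's peers cover all but 2. So r2c3=2.
Step 13. [r6c6∈{5}] r6c6 is down to just 5, so r6c6=5.
Step 14. [r2c1∈{4}] r2c1 has the single candidate 4, so r2c1=4.
Step 15. [r4c4∈{2}] nothing but 2 survives at r4c4, so r4c4=2.

Answer: 1 3 6 5 4 2 / 4 5 2 3 1 6 / 2 4 5 6 3 1 / 3 6 1 2 5 4 / 5 2 4 1 6 3 / 6 1 3 4 2 5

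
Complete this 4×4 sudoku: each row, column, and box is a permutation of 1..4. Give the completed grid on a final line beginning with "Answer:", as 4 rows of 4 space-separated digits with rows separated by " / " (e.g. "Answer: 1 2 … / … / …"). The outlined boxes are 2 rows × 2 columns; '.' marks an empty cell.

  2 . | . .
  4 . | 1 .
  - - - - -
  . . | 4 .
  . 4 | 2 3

Step 1. [r4c1∈{1}] only 1 remains possible at r4c1. So r4c1=1.
Step 2. [r2c2∈{3}] r2c2's peers cover all but 3, so r2c2=3.
Step 3. [r3c4∈{1}] nothing but 1 survives at r3c4. So r3c4=1.
Step 4. [r3c2∈{2}] r3c2 is down to just 2 ⇒ r3c2=2.
Step 5. [r1c3∈{3}] r1c3 has the single candidate 3, so r1c3=3.
Step 6. [r1c4∈{4}] nothing but 4 survives at r1c4 ⇒ r1c4=4.
Step 7. [r1c2∈{1}] r1c2 is down to just 1. So r1c2=1.
Step 8. [r3c1∈{3}] r3c1's peers cover all but 3. So r3c1=3.
Step 9. [r2c4∈{2}] r2c4 has the single candidate 2 ⇒ r2c4=2.

Answer: 2 1 3 4 / 4 3 1 2 / 3 2 4 1 / 1 4 2 3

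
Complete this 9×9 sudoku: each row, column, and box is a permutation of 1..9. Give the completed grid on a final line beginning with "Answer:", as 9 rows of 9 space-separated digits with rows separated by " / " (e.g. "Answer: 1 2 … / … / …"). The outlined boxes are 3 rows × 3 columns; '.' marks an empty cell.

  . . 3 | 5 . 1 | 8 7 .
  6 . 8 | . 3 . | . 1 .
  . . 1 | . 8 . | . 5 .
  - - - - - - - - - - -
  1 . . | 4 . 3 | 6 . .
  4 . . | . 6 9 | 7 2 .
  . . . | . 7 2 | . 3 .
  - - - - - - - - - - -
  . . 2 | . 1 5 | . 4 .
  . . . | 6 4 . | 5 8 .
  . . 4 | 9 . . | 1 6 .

Step 1. [r8c6∈{7}] r8c6's peers cover all but 7. So r8c6=7.
Step 2. [r2c2∈{2,4,5,7,9}] r2c2 is the only open cell in row 2 admitting 5. So r2c2=5.
Step 3. [r8c3∈{9}] r8c3 is down to just 9. So r8c3=9.
Step 4. [r8c1∈{3}] nothing but 3 survives at r8c1, so r8c1=3.
Step 5. [r9c9∈{2,3,7}] in row 9, 3 fits only at r9c9. So r9c9=3.
Step 6. [r4c2∈{2,7,8,9}] in row 4, 2 fits only at r4c2 ⇒ r4c2=2.
Step 7. [r1c9∈{2,4,6,9}] r1c9 is the only open cell in row 1 admitting 6 ⇒ r1c9=6.
Step 8. [r7c7∈{9}] nothing but 9 survives at r7c7 ⇒ r7c7=9.
Step 9. [r2c9∈{2,4,9}] r2c9 is the only open cell in row 2 admitting 9, so r2c9=9.
Step 10. [r5c3∈{5}] r5c3 is down to just 5, so r5c3=5.
Step 11. [r6c9∈{1,4,5,8}] across row 6, 5 lands solely at r6c9. So r6c9=5.
Step 12. [r3c9∈{2,4}] r3c9 is the only open cell in col 9 admitting 4. So r3c9=4.
Step 13. [r9c6∈{8}] r9c6 has the single candidate 8. So r9c6=8.
Step 14. [r9c2∈{7}] nothing but 7 survives at r9c2, so r9c2=7.
Step 15. [r3c2∈{9}] r3c2 has the single candidate 9, so r3c2=9.
Step 16. [r1c1∈{2}] nothing but 2 survives at r1c1 ⇒ r1c1=2.
Step 17. [r6c4∈{1,8}] across row 6, 1 lands solely at r6c4. So r6c4=1.
Step 18. [r7c1∈{8}] only 8 remains possible at r7c1. So r7c1=8.
Step 19. [r6c2∈{6,8}] in row 6, 8 fits only at r6c2. So r6c2=8.
Step 20. [r2c4∈{2,7}] row 2 places 7 nowhere but r2c4. So r2c4=7.
Step 21. [r5c4∈{8}] r5c4 has the single candidate 8, so r5c4=8.
Step 22. [r3c4∈{2}] r3c4's peers cover all but 2. So r3c4=2.
Step 23. [r1c5∈{9}] r1c5's peers cover all but 9 ⇒ r1c5=9.
Step 24. [r7c4∈{3}] r7c4's peers cover all but 3, so r7c4=3.
Step 25. [r4c9∈{8}] only 8 remains possible at r4c9. So r4c9=8.
Step 26. [r4c3∈{7}] nothing but 7 survives at r4c3. So r4c3=7.
Step 27. [r2c7∈{2}] r2c7 is down to just 2, so r2c7=2.
Step 28. [r6c1∈{9}] only 9 remains possible at r6c1 ⇒ r6c1=9.
Step 29. [r3c7∈{3}] r3c7 has the single candidate 3. So r3c7=3.
Step 30. [r6c3∈{6}] nothing but 6 survives at r6c3, so r6c3=6.
Step 31. [r8c2∈{1}] only 1 remains possible at r8c2. So r8c2=1.
Step 32. [r7c2∈{6}] r7c2's peers cover all but 6 ⇒ r7c2=6.
Step 33. [r3c6∈{6}] only 6 remains possible at r3c6 ⇒ r3c6=6.
Step 34. [r4c8∈{9}] only 9 remains possible at r4c8, so r4c8=9.
Step 35. [r4c5∈{5}] r4c5 has the single candidate 5. So r4c5=5.
Step 36. [r9c1∈{5}] r9c1's peers cover all but 5 ⇒ r9c1=5.
Step 37. [r2c6∈{4}] nothing but 4 survives at r2c6, so r2c6=4.
Step 38. [r6c7∈{4}] r6c7 is down to just 4 ⇒ r6c7=4.
Step 39. [r9c5∈{2}] r9c5's peers cover all but 2 ⇒ r9c5=2.
Step 40. [r7c9∈{7}] r7c9's peers cover all but 7 ⇒ r7c9=7.
Step 41. [r8c9∈{2}] nothing but 2 survives at r8c9 ⇒ r8c9=2.
Step 42. [r1c2∈{4}] nothing but 4 survives at r1c2. So r1c2=4.
Step 43. [r5c9∈{1}] nothing but 1 survives at r5c9. So r5c9=1.
Step 44. [r3c1∈{7}] r3c1 has the single candidate 7, so r3c1=7.
Step 45. [r5c2∈{3}] r5c2's peers cover all but 3, so r5c2=3.

Answer: 2 4 3 5 9 1 8 7 6 / 6 5 8 7 3 4 2 1 9 / 7 9 1 2 8 6 3 5 4 / 1 2 7 4 5 3 6 9 8 / 4 3 5 8 6 9 7 2 1 / 9 8 6 1 7 2 4 3 5 / 8 6 2 3 1 5 9 4 7 / 3 1 9 6 4 7 5 8 2 / 5 7 4 9 2 8 1 6 3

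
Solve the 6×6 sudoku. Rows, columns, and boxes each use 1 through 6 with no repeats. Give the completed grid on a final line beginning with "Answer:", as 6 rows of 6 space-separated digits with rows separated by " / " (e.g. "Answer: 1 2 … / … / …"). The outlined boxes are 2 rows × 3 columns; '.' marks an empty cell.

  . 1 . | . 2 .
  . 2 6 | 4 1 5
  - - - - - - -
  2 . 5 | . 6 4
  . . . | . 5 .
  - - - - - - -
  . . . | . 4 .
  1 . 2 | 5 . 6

Step 1. [r5c3∈{3}] nothing but 3 survives at r5c3. So r5c3=3.
Step 2. [r3c4∈{1,3}] row 3 places 1 nowhere but r3c4 ⇒ r3c4=1.
Step 3. [r1c1∈{3,4,5}] 5 has one home in row 1: r1c1, so r1c1=5.
Step 4. [r4c1∈{3,4,6}] 4 has one home in col 1: r4c1, so r4c1=4.
Step 5. [r1c6∈{3}] r1c6 has the single candidate 3, so r1c6=3.
Step 6. [r4c4∈{2,3}] r4c4 is the only open cell in col 4 admitting 3 ⇒ r4c4=3.
Step 7. [r5c1∈{6}] r5c1 is down to just 6. So r5c1=6.
Step 8. [r4c6∈{2}] r4c6 is down to just 2. So r4c6=2.
Step 9. [r2c1∈{3}] r2c1 is down to just 3. So r2c1=3.
Step 10. [r6c2∈{4}] only 4 remains possible at r6c2. So r6c2=4.
Step 11. [r5c2∈{5}] r5c2's peers cover all but 5 ⇒ r5c2=5.
Step 12. [r3c2∈{3}] r3c2's peers cover all but 3, so r3c2=3.
Step 13. [r6c5∈{3}] r6c5's peers cover all but 3, so r6c5=3.
Step 14. [r5c6∈{1}] r5c6's peers cover all but 1 ⇒ r5c6=1.
Step 15. [r4c3∈{1}] nothing but 1 survives at r4c3 ⇒ r4c3=1.
Step 16. [r5c4∈{2}] r5c4's peers cover all but 2 ⇒ r5c4=2.
Step 17. [r1c4∈{6}] r1c4 has the single candidate 6 ⇒ r1c4=6.
Step 18. [r1c3∈{4}] r1c3 is down to just 4 ⇒ r1c3=4.
Step 19. [r4c2∈{6}] r4c2 has the single candidate 6, so r4c2=6.

Answer: 5 1 4 6 2 3 / 3 2 6 4 1 5 / 2 3 5 1 6 4 / 4 6 1 3 5 2 / 6 5 3 2 4 1 / 1 4 2 5 3 6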